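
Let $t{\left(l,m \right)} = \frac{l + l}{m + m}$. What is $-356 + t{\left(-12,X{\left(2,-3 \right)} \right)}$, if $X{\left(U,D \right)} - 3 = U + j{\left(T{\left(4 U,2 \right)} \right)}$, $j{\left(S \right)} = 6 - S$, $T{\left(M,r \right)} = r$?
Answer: $- \frac{1072}{3} \approx -357.33$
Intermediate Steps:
$X{\left(U,D \right)} = 7 + U$ ($X{\left(U,D \right)} = 3 + \left(U + \left(6 - 2\right)\right) = 3 + \left(U + 4\right) = 3 + \left(4 + U\right) = 7 + U$)
$t{\left(l,m \right)} = \frac{l}{m}$ ($t{\left(l,m \right)} = \frac{2 l}{2 m} = 2 l \frac{1}{2 m} = \frac{l}{m}$)
$-356 + t{\left(-12,X{\left(2,-3 \right)} \right)} = -356 - \frac{12}{7 + 2} = -356 - \frac{12}{9} = -356 - \frac{4}{3} = - \frac{1072}{3}$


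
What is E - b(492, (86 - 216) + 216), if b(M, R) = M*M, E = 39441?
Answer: -202623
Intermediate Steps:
b(M, R) = M²
E - b(492, (86 - 216) + 216) = 39441 - 1*492² = 39441 - 1*242064 = 39441 - 242064 = -202623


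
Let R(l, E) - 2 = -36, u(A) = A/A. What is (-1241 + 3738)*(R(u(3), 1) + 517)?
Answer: 1206051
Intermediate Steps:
u(A) = 1
R(l, E) = -34 (R(l, E) = 2 - 36 = -34)
(-1241 + 3738)*(R(u(3), 1) + 517) = (-1241 + 3738)*(-34 + 517) = 2497*483 = 1206051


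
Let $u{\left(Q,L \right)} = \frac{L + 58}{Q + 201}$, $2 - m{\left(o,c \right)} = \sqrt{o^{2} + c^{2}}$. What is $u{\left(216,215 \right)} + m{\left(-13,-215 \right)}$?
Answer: $\frac{369}{139} - \sqrt{46394} \approx -212.74$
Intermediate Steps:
$m{\left(o,c \right)} = 2 - \sqrt{c^{2} + o^{2}}$ ($m{\left(o,c \right)} = 2 - \sqrt{o^{2} + c^{2}} = 2 - \sqrt{c^{2} + o^{2}}$)
$u{\left(Q,L \right)} = \frac{58 + L}{201 + Q}$
$u{\left(216,215 \right)} + m{\left(-13,-215 \right)} = \frac{58 + 215}{201 + 216} + \left(2 - \sqrt{\left(-215\right)^{2} + \left(-13\right)^{2}}\right) = \frac{1}{417} \cdot 273 + \left(2 - \sqrt{46225 + 169}\right) = \frac{1}{417} \cdot 273 + \left(2 - \sqrt{46394}\right) = \frac{91}{139} + \left(2 - \sqrt{46394}\right) = \frac{369}{139} - \sqrt{46394}$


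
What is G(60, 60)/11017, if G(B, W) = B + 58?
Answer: 118/11017 ≈ 0.010711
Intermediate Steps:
G(B, W) = 58 + B
G(60, 60)/11017 = (58 + 60)/11017 = 118*(1/11017) = 118/11017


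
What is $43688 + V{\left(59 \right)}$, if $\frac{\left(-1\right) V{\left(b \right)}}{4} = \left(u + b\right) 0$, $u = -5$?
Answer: $43688$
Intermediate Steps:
$V{\left(b \right)} = 0$ ($V{\left(b \right)} = - 4 \left(-5 + b\right) 0 = \left(-4\right) 0 = 0$)
$43688 + V{\left(59 \right)} = 43688 + 0 = 43688$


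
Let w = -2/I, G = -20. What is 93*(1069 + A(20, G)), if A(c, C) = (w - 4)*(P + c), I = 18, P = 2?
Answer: 273017/3 ≈ 91006.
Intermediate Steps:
w = -1/9 (w = -2/18 = -2*1/18 = -1/9 ≈ -0.11111)
A(c, C) = -74/9 - 37*c/9 (A(c, C) = (-1/9 - 4)*(2 + c) = -37*(2 + c)/9 = -74/9 - 37*c/9)
93*(1069 + A(20, G)) = 93*(1069 + (-74/9 - 37/9*20)) = 93*(1069 + (-74/9 - 740/9)) = 93*(1069 - 814/9) = 93*(8807/9) = 273017/3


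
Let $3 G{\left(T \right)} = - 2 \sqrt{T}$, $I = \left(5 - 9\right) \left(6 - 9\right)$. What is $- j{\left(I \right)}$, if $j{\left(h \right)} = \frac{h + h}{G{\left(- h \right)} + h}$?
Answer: $- \frac{27}{14} - \frac{3 i \sqrt{3}}{14} \approx -1.9286 - 0.37115 i$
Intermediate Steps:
$I = 12$ ($I = \left(-4\right) \left(-3\right) = 12$)
$G{\left(T \right)} = - \frac{2 \sqrt{T}}{3}$ ($G{\left(T \right)} = \frac{\left(-2\right) \sqrt{T}}{3} = - \frac{2 \sqrt{T}}{3}$)
$j{\left(h \right)} = \frac{2 h}{h - \frac{2 \sqrt{- h}}{3}}$ ($j{\left(h \right)} = \frac{h + h}{- \frac{2 \sqrt{- h}}{3} + h} = \frac{2 h}{h - \frac{2 \sqrt{- h}}{3}}$)
$- j{\left(I \right)} = - \frac{6 \cdot 12}{- 2 \sqrt{\left(-1\right) 12} + 3 \cdot 12} = - \frac{6 \cdot 12}{- 2 \sqrt{-12} + 36} = - \frac{6 \cdot 12}{- 2 \cdot 2 i \sqrt{3} + 36} = - \frac{6 \cdot 12}{- 4 i \sqrt{3} + 36} = - \frac{6 \cdot 12}{36 - 4 i \sqrt{3}} = - \frac{72}{36 - 4 i \sqrt{3}}$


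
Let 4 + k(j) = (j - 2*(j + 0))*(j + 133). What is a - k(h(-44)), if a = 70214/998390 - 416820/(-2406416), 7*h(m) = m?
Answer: -11658353450141413/14715567730220 ≈ -792.25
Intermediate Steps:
h(m) = m/7
a = 73139126603/300317708780 (a = 70214*(1/998390) - 416820*(-1/2406416) = 35107/499195 + 104205/601604 = 73139126603/300317708780 ≈ 0.24354)
k(j) = -4 - j*(133 + j) (k(j) = -4 + (j - 2*(j + 0))*(j + 133) = -4 + (j - 2*j)*(133 + j) = -4 + (-j)*(133 + j) = -4 - j*(133 + j))
a - k(h(-44)) = 73139126603/300317708780 - (-4 - ((⅐)*(-44))² - 19*(-44)) = 73139126603/300317708780 - (-4 - (-44/7)² - 133*(-44/7)) = 73139126603/300317708780 - (-4 - 1*1936/49 + 836) = 73139126603/300317708780 - (-4 - 1936/49 + 836) = 73139126603/300317708780 - 1*38832/49 = 73139126603/300317708780 - 38832/49 = -11658353450141413/14715567730220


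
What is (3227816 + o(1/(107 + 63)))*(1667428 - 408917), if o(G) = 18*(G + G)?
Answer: 345290587721158/85 ≈ 4.0622e+12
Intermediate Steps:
o(G) = 36*G (o(G) = 18*(2*G) = 36*G)
(3227816 + o(1/(107 + 63)))*(1667428 - 408917) = (3227816 + 36/(107 + 63))*(1667428 - 408917) = (3227816 + 36/170)*1258511 = (3227816 + 36*(1/170))*1258511 = (3227816 + 18/85)*1258511 = (274364378/85)*1258511 = 345290587721158/85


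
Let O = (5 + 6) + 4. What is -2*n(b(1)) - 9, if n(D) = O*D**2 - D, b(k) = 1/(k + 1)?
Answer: -31/2 ≈ -15.500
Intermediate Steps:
O = 15 (O = 11 + 4 = 15)
b(k) = 1/(1 + k)
n(D) = -D + 15*D**2 (n(D) = 15*D**2 - D = -D + 15*D**2)
-2*n(b(1)) - 9 = -2*(-1 + 15/(1 + 1))/(1 + 1) - 9 = -2*(-1 + 15/2)/2 - 9 = -(-1 + 15*(1/2)) - 9 = -(-1 + 15/2) - 9 = -13/2 - 9 = -31/2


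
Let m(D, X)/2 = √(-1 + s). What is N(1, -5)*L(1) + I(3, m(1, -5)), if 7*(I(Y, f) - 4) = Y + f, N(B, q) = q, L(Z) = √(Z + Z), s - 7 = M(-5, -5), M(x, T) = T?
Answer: 33/7 - 5*√2 ≈ -2.3568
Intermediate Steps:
s = 2 (s = 7 - 5 = 2)
L(Z) = √2*√Z (L(Z) = √(2*Z) = √2*√Z)
m(D, X) = 2 (m(D, X) = 2*√(-1 + 2) = 2*√1 = 2*1 = 2)
I(Y, f) = 4 + Y/7 + f/7 (I(Y, f) = 4 + (Y + f)/7 = 4 + (Y/7 + f/7) = 4 + Y/7 + f/7)
N(1, -5)*L(1) + I(3, m(1, -5)) = -5*√2*√1 + (4 + (⅐)*3 + (⅐)*2) = -5*√2 + (4 + 3/7 + 2/7) = -5*√2 + 33/7 = 33/7 - 5*√2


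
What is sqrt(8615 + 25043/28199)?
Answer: 6*sqrt(190311469727)/28199 ≈ 92.822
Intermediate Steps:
sqrt(8615 + 25043/28199) = sqrt(242959428/28199) = 6*sqrt(190311469727)/28199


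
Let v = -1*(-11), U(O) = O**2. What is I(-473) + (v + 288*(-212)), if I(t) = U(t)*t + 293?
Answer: -105884569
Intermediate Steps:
v = 11
I(t) = 293 + t**3 (I(t) = t**2*t + 293 = t**3 + 293 = 293 + t**3)
I(-473) + (v + 288*(-212)) = (293 + (-473)**3) + (11 + 288*(-212)) = (293 - 105823817) + (11 - 61056) = -105823524 - 61045 = -105884569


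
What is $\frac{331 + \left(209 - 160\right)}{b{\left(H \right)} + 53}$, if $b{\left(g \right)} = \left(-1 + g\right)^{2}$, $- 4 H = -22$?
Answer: $\frac{1520}{293} \approx 5.1877$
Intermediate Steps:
$H = \frac{11}{2}$ ($H = \left(- \frac{1}{4}\right) \left(-22\right) = \frac{11}{2} \approx 5.5$)
$\frac{331 + \left(209 - 160\right)}{b{\left(H \right)} + 53} = \frac{331 + \left(209 - 160\right)}{\left(-1 + \frac{11}{2}\right)^{2} + 53} = \frac{331 + 49}{\left(\frac{9}{2}\right)^{2} + 53} = \frac{380}{\frac{81}{4} + 53} = \frac{380}{\frac{293}{4}} = 380 \cdot \frac{4}{293} = \frac{1520}{293}$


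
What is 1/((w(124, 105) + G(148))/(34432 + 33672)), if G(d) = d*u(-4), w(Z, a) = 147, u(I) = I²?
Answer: 68104/2515 ≈ 27.079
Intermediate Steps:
G(d) = 16*d (G(d) = d*(-4)² = d*16 = 16*d)
1/((w(124, 105) + G(148))/(34432 + 33672)) = 1/((147 + 16*148)/(34432 + 33672)) = 1/((147 + 2368)/68104) = 1/(2515*(1/68104)) = 1/(2515/68104) = 68104/2515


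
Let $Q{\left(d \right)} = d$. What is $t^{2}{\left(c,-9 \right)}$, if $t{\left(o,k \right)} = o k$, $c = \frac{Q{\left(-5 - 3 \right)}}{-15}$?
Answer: $\frac{576}{25} \approx 23.04$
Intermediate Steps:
$c = \frac{8}{15}$ ($c = \frac{-5 - 3}{-15} = \left(-8\right) \left(- \frac{1}{15}\right) = \frac{8}{15} \approx 0.53333$)
$t{\left(o,k \right)} = k o$
$t^{2}{\left(c,-9 \right)} = \left(\left(-9\right) \frac{8}{15}\right)^{2} = \left(- \frac{24}{5}\right)^{2} = \frac{576}{25}$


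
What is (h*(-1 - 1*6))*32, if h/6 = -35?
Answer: 47040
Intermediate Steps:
h = -210 (h = 6*(-35) = -210)
(h*(-1 - 1*6))*32 = -210*(-1 - 1*6)*32 = -210*(-1 - 6)*32 = -210*(-7)*32 = 1470*32 = 47040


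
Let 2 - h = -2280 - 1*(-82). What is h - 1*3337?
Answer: -1137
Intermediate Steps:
h = 2200 (h = 2 - (-2280 - 1*(-82)) = 2 - (-2280 + 82) = 2 - 1*(-2198) = 2 + 2198 = 2200)
h - 1*3337 = 2200 - 1*3337 = 2200 - 3337 = -1137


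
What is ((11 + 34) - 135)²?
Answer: 8100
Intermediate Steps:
((11 + 34) - 135)² = (45 - 135)² = (-90)² = 8100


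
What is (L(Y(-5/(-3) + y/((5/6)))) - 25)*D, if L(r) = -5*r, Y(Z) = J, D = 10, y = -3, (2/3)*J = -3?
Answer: -25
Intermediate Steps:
J = -9/2 (J = (3/2)*(-3) = -9/2 ≈ -4.5000)
Y(Z) = -9/2
(L(Y(-5/(-3) + y/((5/6)))) - 25)*D = (-5*(-9/2) - 25)*10 = (45/2 - 25)*10 = -5/2*10 = -25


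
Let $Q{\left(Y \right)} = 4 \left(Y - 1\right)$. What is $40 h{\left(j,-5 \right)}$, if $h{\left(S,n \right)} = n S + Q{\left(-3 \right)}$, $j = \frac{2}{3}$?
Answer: $- \frac{2320}{3} \approx -773.33$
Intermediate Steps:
$j = \frac{2}{3}$ ($j = 2 \cdot \frac{1}{3} = \frac{2}{3} \approx 0.66667$)
$Q{\left(Y \right)} = -4 + 4 Y$ ($Q{\left(Y \right)} = 4 \left(-1 + Y\right) = -4 + 4 Y$)
$h{\left(S,n \right)} = -16 + S n$ ($h{\left(S,n \right)} = n S + \left(-4 + 4 \left(-3\right)\right) = S n - 16 = -16 + S n$)
$40 h{\left(j,-5 \right)} = 40 \left(-16 + \frac{2}{3} \left(-5\right)\right) = 40 \left(-16 - \frac{10}{3}\right) = 40 \left(- \frac{58}{3}\right) = - \frac{2320}{3}$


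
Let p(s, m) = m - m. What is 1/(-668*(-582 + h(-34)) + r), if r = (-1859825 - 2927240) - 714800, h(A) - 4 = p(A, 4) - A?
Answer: -1/5138473 ≈ -1.9461e-7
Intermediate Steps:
p(s, m) = 0
h(A) = 4 - A (h(A) = 4 + (0 - A) = 4 - A)
r = -5501865 (r = -4787065 - 714800 = -5501865)
1/(-668*(-582 + h(-34)) + r) = 1/(-668*(-582 + (4 - 1*(-34))) - 5501865) = 1/(-668*(-582 + (4 + 34)) - 5501865) = 1/(-668*(-582 + 38) - 5501865) = 1/(-668*(-544) - 5501865) = 1/(363392 - 5501865) = 1/(-5138473) = -1/5138473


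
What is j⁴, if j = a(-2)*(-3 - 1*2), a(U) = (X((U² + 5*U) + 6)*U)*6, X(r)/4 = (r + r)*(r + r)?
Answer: 0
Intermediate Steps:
X(r) = 16*r² (X(r) = 4*((r + r)*(r + r)) = 4*((2*r)*(2*r)) = 4*(4*r²) = 16*r²)
a(U) = 96*U*(6 + U² + 5*U)² (a(U) = ((16*((U² + 5*U) + 6)²)*U)*6 = ((16*(6 + U² + 5*U)²)*U)*6 = (16*U*(6 + U² + 5*U)²)*6 = 96*U*(6 + U² + 5*U)²)
j = 0 (j = (96*(-2)*(6 + (-2)² + 5*(-2))²)*(-3 - 1*2) = (96*(-2)*(6 + 4 - 10)²)*(-3 - 2) = (96*(-2)*0²)*(-5) = (96*(-2)*0)*(-5) = 0*(-5) = 0)
j⁴ = 0⁴ = 0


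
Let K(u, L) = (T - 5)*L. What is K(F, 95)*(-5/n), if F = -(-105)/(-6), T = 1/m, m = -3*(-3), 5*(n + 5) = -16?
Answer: -104500/369 ≈ -283.20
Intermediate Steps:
n = -41/5 (n = -5 + (1/5)*(-16) = -5 - 16/5 = -41/5 ≈ -8.2000)
m = 9
T = 1/9 ≈ 0.11111
F = -35/2 (F = -(-105)*(-1)/6 = -1*35/2 = -35/2 ≈ -17.500)
K(u, L) = -44*L/9 (K(u, L) = (1/9 - 5)*L = -44*L/9)
K(F, 95)*(-5/n) = (-44/9*95)*(-5/(-41/5)) = -(-20900)*(-5)/(9*41) = -4180/9*25/41 = -104500/369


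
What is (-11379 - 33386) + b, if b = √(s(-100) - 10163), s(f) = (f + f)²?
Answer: -44765 + √29837 ≈ -44592.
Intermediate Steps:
s(f) = 4*f² (s(f) = (2*f)² = 4*f²)
b = √29837 (b = √(4*(-100)² - 10163) = √(4*10000 - 10163) = √(40000 - 10163) = √29837 ≈ 172.73)
(-11379 - 33386) + b = (-11379 - 33386) + √29837 = -44765 + √29837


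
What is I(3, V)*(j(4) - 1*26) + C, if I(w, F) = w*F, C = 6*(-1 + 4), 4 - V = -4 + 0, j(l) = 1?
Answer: -582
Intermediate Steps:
V = 8 (V = 4 - (-4 + 0) = 4 - 1*(-4) = 4 + 4 = 8)
C = 18 (C = 6*3 = 18)
I(w, F) = F*w
I(3, V)*(j(4) - 1*26) + C = (8*3)*(1 - 1*26) + 18 = 24*(1 - 26) + 18 = 24*(-25) + 18 = -600 + 18 = -582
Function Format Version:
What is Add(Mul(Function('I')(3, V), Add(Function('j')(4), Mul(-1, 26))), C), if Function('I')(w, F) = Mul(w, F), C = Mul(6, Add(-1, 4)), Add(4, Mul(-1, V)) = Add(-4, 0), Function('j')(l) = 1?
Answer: -582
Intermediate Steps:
V = 8 (V = Add(4, Mul(-1, Add(-4, 0))) = Add(4, Mul(-1, -4)) = Add(4, 4) = 8)
C = 18 (C = Mul(6, 3) = 18)
Function('I')(w, F) = Mul(F, w)
Add(Mul(Function('I')(3, V), Add(Function('j')(4), Mul(-1, 26))), C) = Add(Mul(Mul(8, 3), Add(1, Mul(-1, 26))), 18) = Add(Mul(24, Add(1, -26)), 18) = Add(Mul(24, -25), 18) = Add(-600, 18) = -582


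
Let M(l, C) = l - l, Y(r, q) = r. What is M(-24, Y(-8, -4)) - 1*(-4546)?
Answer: 4546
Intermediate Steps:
M(l, C) = 0
M(-24, Y(-8, -4)) - 1*(-4546) = 0 - 1*(-4546) = 0 + 4546 = 4546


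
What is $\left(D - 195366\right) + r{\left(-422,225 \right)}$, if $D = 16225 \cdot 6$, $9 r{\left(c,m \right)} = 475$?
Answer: $- \frac{881669}{9} \approx -97963.0$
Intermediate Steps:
$r{\left(c,m \right)} = \frac{475}{9}$ ($r{\left(c,m \right)} = \frac{1}{9} \cdot 475 = \frac{475}{9}$)
$D = 97350$
$\left(D - 195366\right) + r{\left(-422,225 \right)} = \left(97350 - 195366\right) + \frac{475}{9} = -98016 + \frac{475}{9} = - \frac{881669}{9}$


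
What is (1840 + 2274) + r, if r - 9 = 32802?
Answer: 36925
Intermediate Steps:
r = 32811 (r = 9 + 32802 = 32811)
(1840 + 2274) + r = (1840 + 2274) + 32811 = 4114 + 32811 = 36925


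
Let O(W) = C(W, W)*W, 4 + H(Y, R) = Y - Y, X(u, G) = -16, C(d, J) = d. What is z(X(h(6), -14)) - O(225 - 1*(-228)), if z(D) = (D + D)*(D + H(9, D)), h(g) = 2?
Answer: -204569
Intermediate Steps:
H(Y, R) = -4 (H(Y, R) = -4 + (Y - Y) = -4 + 0 = -4)
z(D) = 2*D*(-4 + D) (z(D) = (D + D)*(D - 4) = (2*D)*(-4 + D) = 2*D*(-4 + D))
O(W) = W**2 (O(W) = W*W = W**2)
z(X(h(6), -14)) - O(225 - 1*(-228)) = 2*(-16)*(-4 - 16) - (225 - 1*(-228))**2 = 2*(-16)*(-20) - (225 + 228)**2 = 640 - 1*453**2 = 640 - 1*205209 = 640 - 205209 = -204569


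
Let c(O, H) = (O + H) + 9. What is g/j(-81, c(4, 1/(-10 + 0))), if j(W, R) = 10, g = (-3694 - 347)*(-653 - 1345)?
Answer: 4036959/5 ≈ 8.0739e+5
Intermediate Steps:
c(O, H) = 9 + H + O (c(O, H) = (H + O) + 9 = 9 + H + O)
g = 8073918 (g = -4041*(-1998) = 8073918)
g/j(-81, c(4, 1/(-10 + 0))) = 8073918/10 = 8073918*(⅒) = 4036959/5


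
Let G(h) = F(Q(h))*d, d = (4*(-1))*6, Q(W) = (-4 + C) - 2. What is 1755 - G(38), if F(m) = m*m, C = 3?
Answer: 1971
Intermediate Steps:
Q(W) = -3 (Q(W) = (-4 + 3) - 2 = -1 - 2 = -3)
d = -24 (d = -4*6 = -24)
F(m) = m²
G(h) = -216 (G(h) = (-3)²*(-24) = 9*(-24) = -216)
1755 - G(38) = 1755 - 1*(-216) = 1755 + 216 = 1971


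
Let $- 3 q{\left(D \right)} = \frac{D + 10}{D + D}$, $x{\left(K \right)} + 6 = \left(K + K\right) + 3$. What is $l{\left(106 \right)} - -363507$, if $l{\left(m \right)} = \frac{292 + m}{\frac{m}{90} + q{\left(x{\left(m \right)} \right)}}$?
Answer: $\frac{6866499963}{18869} \approx 3.639 \cdot 10^{5}$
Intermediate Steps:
$x{\left(K \right)} = -3 + 2 K$ ($x{\left(K \right)} = -6 + \left(\left(K + K\right) + 3\right) = -6 + \left(2 K + 3\right) = -6 + \left(3 + 2 K\right) = -3 + 2 K$)
$q{\left(D \right)} = - \frac{10 + D}{6 D}$ ($q{\left(D \right)} = - \frac{\left(D + 10\right) \frac{1}{D + D}}{3} = - \frac{\left(10 + D\right) \frac{1}{2 D}}{3} = - \frac{\frac{1}{2} \frac{1}{D} \left(10 + D\right)}{3} = - \frac{10 + D}{6 D}$)
$l{\left(m \right)} = \frac{292 + m}{\frac{m}{90} + \frac{-7 - 2 m}{6 \left(-3 + 2 m\right)}}$ ($l{\left(m \right)} = \frac{292 + m}{\frac{m}{90} + \frac{-10 - \left(-3 + 2 m\right)}{6 \left(-3 + 2 m\right)}} = \frac{292 + m}{m \frac{1}{90} + \frac{-10 - \left(-3 + 2 m\right)}{6 \left(-3 + 2 m\right)}} = \frac{292 + m}{\frac{m}{90} + \frac{-7 - 2 m}{6 \left(-3 + 2 m\right)}}$)
$l{\left(106 \right)} - -363507 = \frac{90 \left(-876 + 2 \cdot 106^{2} + 581 \cdot 106\right)}{-105 - 3498 + 2 \cdot 106^{2}} - -363507 = \frac{90 \left(-876 + 2 \cdot 11236 + 61586\right)}{-105 - 3498 + 2 \cdot 11236} + 363507 = \frac{90 \left(-876 + 22472 + 61586\right)}{-105 - 3498 + 22472} + 363507 = 90 \cdot \frac{1}{18869} \cdot 83182 + 363507 = \frac{7486380}{18869} + 363507 = \frac{6866499963}{18869}$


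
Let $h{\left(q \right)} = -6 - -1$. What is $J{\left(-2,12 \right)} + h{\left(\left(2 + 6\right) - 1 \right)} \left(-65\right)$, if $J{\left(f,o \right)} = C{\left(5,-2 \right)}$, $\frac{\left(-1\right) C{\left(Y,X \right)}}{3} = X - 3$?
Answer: $340$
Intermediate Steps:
$h{\left(q \right)} = -5$ ($h{\left(q \right)} = -6 + 1 = -5$)
$C{\left(Y,X \right)} = 9 - 3 X$ ($C{\left(Y,X \right)} = - 3 \left(X - 3\right) = - 3 \left(-3 + X\right) = 9 - 3 X$)
$J{\left(f,o \right)} = 15$ ($J{\left(f,o \right)} = 9 - -6 = 9 + 6 = 15$)
$J{\left(-2,12 \right)} + h{\left(\left(2 + 6\right) - 1 \right)} \left(-65\right) = 15 - -325 = 15 + 325 = 340$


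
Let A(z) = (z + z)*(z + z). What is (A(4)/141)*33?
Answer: 704/47 ≈ 14.979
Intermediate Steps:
A(z) = 4*z**2 (A(z) = (2*z)*(2*z) = 4*z**2)
(A(4)/141)*33 = ((4*4**2)/141)*33 = ((4*16)/141)*33 = ((1/141)*64)*33 = (64/141)*33 = 704/47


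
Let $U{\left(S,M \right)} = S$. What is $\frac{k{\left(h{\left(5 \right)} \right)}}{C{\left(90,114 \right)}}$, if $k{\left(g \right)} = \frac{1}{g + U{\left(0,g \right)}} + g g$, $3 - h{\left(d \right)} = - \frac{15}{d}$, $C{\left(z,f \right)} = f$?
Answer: $\frac{217}{684} \approx 0.31725$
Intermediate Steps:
$h{\left(d \right)} = 3 + \frac{15}{d}$ ($h{\left(d \right)} = 3 - - \frac{15}{d} = 3 + \frac{15}{d}$)
$k{\left(g \right)} = \frac{1}{g} + g^{2}$ ($k{\left(g \right)} = \frac{1}{g + 0} + g g = \frac{1}{g} + g^{2}$)
$\frac{k{\left(h{\left(5 \right)} \right)}}{C{\left(90,114 \right)}} = \frac{\frac{1}{3 + \frac{15}{5}} \left(1 + \left(3 + \frac{15}{5}\right)^{3}\right)}{114} = \frac{1 + \left(3 + 15 \cdot \frac{1}{5}\right)^{3}}{3 + 15 \cdot \frac{1}{5}} \cdot \frac{1}{114} = \frac{1 + \left(3 + 3\right)^{3}}{3 + 3} \cdot \frac{1}{114} = \frac{1 + 6^{3}}{6} \cdot \frac{1}{114} = \frac{1 + 216}{6} \cdot \frac{1}{114} = \frac{1}{6} \cdot 217 \cdot \frac{1}{114} = \frac{217}{6} \cdot \frac{1}{114} = \frac{217}{684}$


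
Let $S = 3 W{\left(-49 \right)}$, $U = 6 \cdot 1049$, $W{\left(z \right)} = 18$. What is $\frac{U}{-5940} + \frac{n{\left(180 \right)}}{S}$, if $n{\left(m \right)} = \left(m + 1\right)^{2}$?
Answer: $\frac{899354}{1485} \approx 605.63$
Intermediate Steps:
$U = 6294$
$n{\left(m \right)} = \left(1 + m\right)^{2}$
$S = 54$ ($S = 3 \cdot 18 = 54$)
$\frac{U}{-5940} + \frac{n{\left(180 \right)}}{S} = \frac{6294}{-5940} + \frac{\left(1 + 180\right)^{2}}{54} = 6294 \left(- \frac{1}{5940}\right) + 181^{2} \cdot \frac{1}{54} = - \frac{1049}{990} + 32761 \cdot \frac{1}{54} = - \frac{1049}{990} + \frac{32761}{54} = \frac{899354}{1485}$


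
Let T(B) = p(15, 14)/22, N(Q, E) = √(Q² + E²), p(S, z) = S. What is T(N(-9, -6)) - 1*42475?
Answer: -934435/22 ≈ -42474.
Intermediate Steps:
N(Q, E) = √(E² + Q²)
T(B) = 15/22
T(N(-9, -6)) - 1*42475 = 15/22 - 1*42475 = 15/22 - 42475 = -934435/22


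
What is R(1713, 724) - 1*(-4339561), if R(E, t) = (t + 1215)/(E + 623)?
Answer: 10137216435/2336 ≈ 4.3396e+6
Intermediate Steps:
R(E, t) = (1215 + t)/(623 + E)
R(1713, 724) - 1*(-4339561) = (1215 + 724)/(623 + 1713) - 1*(-4339561) = 1939/2336 + 4339561 = 10137216435/2336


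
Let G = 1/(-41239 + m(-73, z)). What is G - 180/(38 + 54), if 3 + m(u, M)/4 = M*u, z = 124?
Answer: -3485678/1781557 ≈ -1.9565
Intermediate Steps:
m(u, M) = -12 + 4*M*u (m(u, M) = -12 + 4*(M*u) = -12 + 4*M*u)
G = -1/77459 (G = 1/(-41239 + (-12 + 4*124*(-73))) = 1/(-41239 + (-12 - 36208)) = 1/(-41239 - 36220) = 1/(-77459) = -1/77459 ≈ -1.2910e-5)
G - 180/(38 + 54) = -1/77459 - 180/(38 + 54) = -1/77459 - 180/92 = -1/77459 - 180*1/92 = -1/77459 - 45/23 = -3485678/1781557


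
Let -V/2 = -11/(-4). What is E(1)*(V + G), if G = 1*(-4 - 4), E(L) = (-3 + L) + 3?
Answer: -27/2 ≈ -13.500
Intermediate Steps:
E(L) = L
G = -8 (G = 1*(-8) = -8)
V = -11/2 (V = -(-2)*11/(-4) = -(-2)*11*(-¼) = -(-2)*(-11)/4 = -2*11/4 = -11/2 ≈ -5.5000)
E(1)*(V + G) = 1*(-11/2 - 8) = 1*(-27/2) = -27/2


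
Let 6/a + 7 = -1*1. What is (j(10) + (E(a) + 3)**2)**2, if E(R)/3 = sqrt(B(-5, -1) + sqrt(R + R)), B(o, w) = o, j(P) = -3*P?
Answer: 9*(40 - 3*(2 + sqrt(2)*sqrt(-10 + I*sqrt(6)))**2)**2/16 ≈ 1074.7 - 6302.3*I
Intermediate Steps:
a = -3/4 (a = 6/(-7 - 1*1) = 6/(-7 - 1) = 6/(-8) = 6*(-1/8) = -3/4 ≈ -0.75000)
E(R) = 3*sqrt(-5 + sqrt(2)*sqrt(R)) (E(R) = 3*sqrt(-5 + sqrt(R + R)) = 3*sqrt(-5 + sqrt(2*R)) = 3*sqrt(-5 + sqrt(2)*sqrt(R)))
(j(10) + (E(a) + 3)**2)**2 = (-3*10 + (3*sqrt(-5 + sqrt(2)*sqrt(-3/4)) + 3)**2)**2 = (-30 + (3*sqrt(-5 + sqrt(2)*(I*sqrt(3)/2)) + 3)**2)**2 = (-30 + (3*sqrt(-5 + I*sqrt(6)/2) + 3)**2)**2 = (-30 + (3 + 3*sqrt(-5 + I*sqrt(6)/2))**2)**2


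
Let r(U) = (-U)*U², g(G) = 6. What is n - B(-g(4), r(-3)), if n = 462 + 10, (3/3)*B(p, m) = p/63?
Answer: 9914/21 ≈ 472.10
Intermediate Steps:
r(U) = -U³
B(p, m) = p/63
n = 472
n - B(-g(4), r(-3)) = 472 - (-1*6)/63 = 472 - (-6)/63 = 472 - 1*(-2/21) = 472 + 2/21 = 9914/21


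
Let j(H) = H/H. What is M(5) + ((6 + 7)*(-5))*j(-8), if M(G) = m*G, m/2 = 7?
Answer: 5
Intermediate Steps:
m = 14 (m = 2*7 = 14)
M(G) = 14*G
j(H) = 1
M(5) + ((6 + 7)*(-5))*j(-8) = 14*5 + ((6 + 7)*(-5))*1 = 70 + (13*(-5))*1 = 70 - 65*1 = 70 - 65 = 5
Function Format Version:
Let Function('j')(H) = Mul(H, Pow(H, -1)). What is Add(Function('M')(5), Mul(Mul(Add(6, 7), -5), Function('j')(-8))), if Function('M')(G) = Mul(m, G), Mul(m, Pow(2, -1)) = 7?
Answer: 5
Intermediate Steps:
m = 14 (m = Mul(2, 7) = 14)
Function('M')(G) = Mul(14, G)
Function('j')(H) = 1
Add(Function('M')(5), Mul(Mul(Add(6, 7), -5), Function('j')(-8))) = Add(Mul(14, 5), Mul(Mul(Add(6, 7), -5), 1)) = Add(70, Mul(Mul(13, -5), 1)) = Add(70, Mul(-65, 1)) = Add(70, -65) = 5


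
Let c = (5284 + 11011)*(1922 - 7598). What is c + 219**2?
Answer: -92442459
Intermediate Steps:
c = -92490420 (c = 16295*(-5676) = -92490420)
c + 219**2 = -92490420 + 219**2 = -92490420 + 47961 = -92442459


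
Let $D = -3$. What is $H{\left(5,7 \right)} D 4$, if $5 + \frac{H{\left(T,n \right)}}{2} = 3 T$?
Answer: $-240$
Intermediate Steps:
$H{\left(T,n \right)} = -10 + 6 T$ ($H{\left(T,n \right)} = -10 + 2 \cdot 3 T = -10 + 6 T$)
$H{\left(5,7 \right)} D 4 = \left(-10 + 6 \cdot 5\right) \left(-3\right) 4 = \left(-10 + 30\right) \left(-3\right) 4 = 20 \left(-3\right) 4 = \left(-60\right) 4 = -240$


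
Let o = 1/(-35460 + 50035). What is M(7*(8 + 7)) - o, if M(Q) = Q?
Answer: 1530374/14575 ≈ 105.00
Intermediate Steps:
o = 1/14575 ≈ 6.8611e-5
M(7*(8 + 7)) - o = 7*(8 + 7) - 1*1/14575 = 7*15 - 1/14575 = 105 - 1/14575 = 1530374/14575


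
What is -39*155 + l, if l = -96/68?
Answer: -102789/17 ≈ -6046.4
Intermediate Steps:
l = -24/17 (l = -96*1/68 = -24/17 ≈ -1.4118)
-39*155 + l = -39*155 - 24/17 = -6045 - 24/17 = -102789/17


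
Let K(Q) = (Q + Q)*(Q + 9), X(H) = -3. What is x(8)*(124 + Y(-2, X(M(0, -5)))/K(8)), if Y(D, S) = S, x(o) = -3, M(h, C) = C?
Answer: -101175/272 ≈ -371.97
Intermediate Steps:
K(Q) = 2*Q*(9 + Q) (K(Q) = (2*Q)*(9 + Q) = 2*Q*(9 + Q))
x(8)*(124 + Y(-2, X(M(0, -5)))/K(8)) = -3*(124 - 3*1/(16*(9 + 8))) = -3*(124 - 3/(2*8*17)) = -3*(124 - 3/272) = -3*33725/272 = -101175/272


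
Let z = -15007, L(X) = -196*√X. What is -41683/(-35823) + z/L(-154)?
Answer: 41683/35823 - 15007*I*√154/30184 ≈ 1.1636 - 6.1699*I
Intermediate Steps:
-41683/(-35823) + z/L(-154) = -41683/(-35823) - 15007*I*√154/30184 = -41683*(-1/35823) - 15007*I*√154/30184 = 41683/35823 - 15007*I*√154/30184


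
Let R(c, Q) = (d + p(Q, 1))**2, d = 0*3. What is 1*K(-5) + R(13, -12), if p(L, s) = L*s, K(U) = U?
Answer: 139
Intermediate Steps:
d = 0
R(c, Q) = Q**2 (R(c, Q) = (0 + Q*1)**2 = (0 + Q)**2 = Q**2)
1*K(-5) + R(13, -12) = 1*(-5) + (-12)**2 = -5 + 144 = 139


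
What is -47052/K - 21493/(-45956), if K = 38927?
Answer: -1325663701/1788929212 ≈ -0.74104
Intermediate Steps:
-47052/K - 21493/(-45956) = -47052/38927 - 21493/(-45956) = -47052*1/38927 - 21493*(-1/45956) = -47052/38927 + 21493/45956 = -1325663701/1788929212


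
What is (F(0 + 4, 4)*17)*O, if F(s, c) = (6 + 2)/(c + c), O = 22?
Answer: 374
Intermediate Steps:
F(s, c) = 4/c (F(s, c) = 8/((2*c)) = 8*(1/(2*c)) = 4/c)
(F(0 + 4, 4)*17)*O = ((4/4)*17)*22 = ((4*(¼))*17)*22 = (1*17)*22 = 17*22 = 374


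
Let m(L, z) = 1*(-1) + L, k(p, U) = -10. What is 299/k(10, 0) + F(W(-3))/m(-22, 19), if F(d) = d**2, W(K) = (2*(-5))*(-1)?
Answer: -7877/230 ≈ -34.248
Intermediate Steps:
W(K) = 10 (W(K) = -10*(-1) = 10)
m(L, z) = -1 + L
299/k(10, 0) + F(W(-3))/m(-22, 19) = 299/(-10) + 10**2/(-1 - 22) = 299*(-1/10) + 100/(-23) = -299/10 + 100*(-1/23) = -299/10 - 100/23 = -7877/230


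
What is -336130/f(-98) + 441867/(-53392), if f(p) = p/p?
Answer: -17947094827/53392 ≈ -3.3614e+5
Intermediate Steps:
f(p) = 1
-336130/f(-98) + 441867/(-53392) = -336130/1 + 441867/(-53392) = -336130*1 + 441867*(-1/53392) = -336130 - 441867/53392 = -17947094827/53392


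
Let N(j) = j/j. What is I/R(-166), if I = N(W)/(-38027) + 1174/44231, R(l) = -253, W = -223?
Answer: -4054497/38685361451 ≈ -0.00010481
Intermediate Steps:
N(j) = 1
I = 4054497/152906567 (I = 1/(-38027) + 1174/44231 = 1*(-1/38027) + 1174*(1/44231) = -1/38027 + 1174/44231 = 4054497/152906567 ≈ 0.026516)
I/R(-166) = (4054497/152906567)/(-253) = (4054497/152906567)*(-1/253) = -4054497/38685361451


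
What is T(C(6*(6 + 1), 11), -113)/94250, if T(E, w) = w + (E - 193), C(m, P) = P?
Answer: -59/18850 ≈ -0.0031300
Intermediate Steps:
T(E, w) = -193 + E + w (T(E, w) = w + (-193 + E) = -193 + E + w)
T(C(6*(6 + 1), 11), -113)/94250 = (-193 + 11 - 113)/94250 = -295*1/94250 = -59/18850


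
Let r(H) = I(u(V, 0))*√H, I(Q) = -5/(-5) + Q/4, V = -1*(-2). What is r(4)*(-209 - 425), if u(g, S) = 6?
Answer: -3170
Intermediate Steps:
V = 2
I(Q) = 1 + Q/4 (I(Q) = -5*(-⅕) + Q*(¼) = 1 + Q/4)
r(H) = 5*√H/2 (r(H) = (1 + (¼)*6)*√H = (1 + 3/2)*√H = 5*√H/2)
r(4)*(-209 - 425) = (5*√4/2)*(-209 - 425) = ((5/2)*2)*(-634) = 5*(-634) = -3170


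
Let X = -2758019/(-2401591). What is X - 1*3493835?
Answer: -8390759933466/2401591 ≈ -3.4938e+6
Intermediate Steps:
X = 2758019/2401591 (X = -2758019*(-1/2401591) = 2758019/2401591 ≈ 1.1484)
X - 1*3493835 = 2758019/2401591 - 1*3493835 = 2758019/2401591 - 3493835 = -8390759933466/2401591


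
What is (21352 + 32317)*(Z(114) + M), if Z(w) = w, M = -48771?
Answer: -2611372533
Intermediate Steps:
(21352 + 32317)*(Z(114) + M) = (21352 + 32317)*(114 - 48771) = 53669*(-48657) = -2611372533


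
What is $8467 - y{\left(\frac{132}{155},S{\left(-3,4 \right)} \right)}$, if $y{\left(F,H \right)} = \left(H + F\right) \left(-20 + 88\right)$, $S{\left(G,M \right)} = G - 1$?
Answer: $\frac{1345569}{155} \approx 8681.1$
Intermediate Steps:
$S{\left(G,M \right)} = -1 + G$ ($S{\left(G,M \right)} = G - 1 = -1 + G$)
$y{\left(F,H \right)} = 68 F + 68 H$ ($y{\left(F,H \right)} = \left(F + H\right) 68 = 68 F + 68 H$)
$8467 - y{\left(\frac{132}{155},S{\left(-3,4 \right)} \right)} = 8467 - \left(68 \cdot \frac{132}{155} + 68 \left(-1 - 3\right)\right) = 8467 - \left(68 \cdot 132 \cdot \frac{1}{155} + 68 \left(-4\right)\right) = 8467 - \left(68 \cdot \frac{132}{155} - 272\right) = 8467 - \left(\frac{8976}{155} - 272\right) = 8467 - - \frac{33184}{155} = 8467 + \frac{33184}{155} = \frac{1345569}{155}$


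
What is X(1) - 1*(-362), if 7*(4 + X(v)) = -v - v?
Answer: 2504/7 ≈ 357.71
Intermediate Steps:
X(v) = -4 - 2*v/7 (X(v) = -4 + (-v - v)/7 = -4 + (-2*v)/7 = -4 - 2*v/7)
X(1) - 1*(-362) = (-4 - 2/7*1) - 1*(-362) = (-4 - 2/7) + 362 = -30/7 + 362 = 2504/7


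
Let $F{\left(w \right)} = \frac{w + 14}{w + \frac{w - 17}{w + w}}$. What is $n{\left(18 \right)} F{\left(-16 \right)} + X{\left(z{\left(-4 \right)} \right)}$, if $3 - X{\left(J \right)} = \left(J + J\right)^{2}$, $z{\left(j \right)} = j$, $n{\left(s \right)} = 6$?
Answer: $- \frac{28835}{479} \approx -60.198$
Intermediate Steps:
$F{\left(w \right)} = \frac{14 + w}{w + \frac{-17 + w}{2 w}}$
$X{\left(J \right)} = 3 - 4 J^{2}$ ($X{\left(J \right)} = 3 - \left(J + J\right)^{2} = 3 - \left(2 J\right)^{2} = 3 - 4 J^{2}$)
$n{\left(18 \right)} F{\left(-16 \right)} + X{\left(z{\left(-4 \right)} \right)} = 6 \cdot 2 \left(-16\right) \frac{1}{-17 - 16 + 2 \left(-16\right)^{2}} \left(14 - 16\right) + \left(3 - 4 \left(-4\right)^{2}\right) = 6 \cdot 2 \left(-16\right) \frac{1}{-17 - 16 + 2 \cdot 256} \left(-2\right) + \left(3 - 64\right) = 6 \cdot 2 \left(-16\right) \frac{1}{-17 - 16 + 512} \left(-2\right) + \left(3 - 64\right) = 6 \cdot 2 \left(-16\right) \frac{1}{479} \left(-2\right) - 61 = 6 \cdot \frac{64}{479} - 61 = \frac{384}{479} - 61 = - \frac{28835}{479}$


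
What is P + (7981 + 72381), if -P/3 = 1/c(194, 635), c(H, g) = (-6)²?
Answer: 964343/12 ≈ 80362.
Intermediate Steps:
c(H, g) = 36
P = -1/12 (P = -3/36 = -3*1/36 = -1/12 ≈ -0.083333)
P + (7981 + 72381) = -1/12 + (7981 + 72381) = -1/12 + 80362 = 964343/12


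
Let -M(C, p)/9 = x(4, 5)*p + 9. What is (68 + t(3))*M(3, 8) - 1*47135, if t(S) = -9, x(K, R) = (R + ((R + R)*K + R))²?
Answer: -10671914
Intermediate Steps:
x(K, R) = (2*R + 2*K*R)² (x(K, R) = (R + ((2*R)*K + R))² = (R + (2*K*R + R))² = (R + (R + 2*K*R))² = (2*R + 2*K*R)²)
M(C, p) = -81 - 22500*p (M(C, p) = -9*((4*5²*(1 + 4)²)*p + 9) = -9*((4*25*5²)*p + 9) = -9*((4*25*25)*p + 9) = -9*(2500*p + 9) = -9*(9 + 2500*p) = -81 - 22500*p)
(68 + t(3))*M(3, 8) - 1*47135 = (68 - 9)*(-81 - 22500*8) - 1*47135 = 59*(-81 - 180000) - 47135 = 59*(-180081) - 47135 = -10624779 - 47135 = -10671914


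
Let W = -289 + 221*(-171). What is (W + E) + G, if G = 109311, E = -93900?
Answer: -22669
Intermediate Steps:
W = -38080 (W = -289 - 37791 = -38080)
(W + E) + G = (-38080 - 93900) + 109311 = -131980 + 109311 = -22669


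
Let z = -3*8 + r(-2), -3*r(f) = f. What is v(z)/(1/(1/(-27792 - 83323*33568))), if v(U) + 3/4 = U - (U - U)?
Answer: 289/44758899840 ≈ 6.4568e-9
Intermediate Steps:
r(f) = -f/3
z = -70/3 (z = -3*8 - 1/3*(-2) = -24 + 2/3 = -70/3 ≈ -23.333)
v(U) = -3/4 + U (v(U) = -3/4 + (U - (U - U)) = -3/4 + (U - 1*0) = -3/4 + (U + 0) = -3/4 + U)
v(z)/(1/(1/(-27792 - 83323*33568))) = (-3/4 - 70/3)/(1/(1/(-27792 - 83323*33568))) = -289*(1/33568)/(-111115)/12 = -289*(-1/111115*1/33568)/12 = -289/(12*(1/(-1/3729908320))) = -289/12/(-3729908320) = -289/12*(-1/3729908320) = 289/44758899840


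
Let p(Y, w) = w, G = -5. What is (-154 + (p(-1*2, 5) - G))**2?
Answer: 20736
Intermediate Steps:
(-154 + (p(-1*2, 5) - G))**2 = (-154 + (5 - 1*(-5)))**2 = (-154 + (5 + 5))**2 = (-154 + 10)**2 = (-144)**2 = 20736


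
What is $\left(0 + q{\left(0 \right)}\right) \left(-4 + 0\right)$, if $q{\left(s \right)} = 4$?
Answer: $-16$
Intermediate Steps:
$\left(0 + q{\left(0 \right)}\right) \left(-4 + 0\right) = \left(0 + 4\right) \left(-4 + 0\right) = 4 \left(-4\right) = -16$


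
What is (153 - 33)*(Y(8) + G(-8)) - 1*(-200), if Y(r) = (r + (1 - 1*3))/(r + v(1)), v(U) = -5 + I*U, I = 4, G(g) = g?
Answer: -4600/7 ≈ -657.14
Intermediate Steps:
v(U) = -5 + 4*U
Y(r) = (-2 + r)/(-1 + r) (Y(r) = (r + (1 - 1*3))/(r + (-5 + 4*1)) = (r + (1 - 3))/(r + (-5 + 4)) = (r - 2)/(r - 1) = (-2 + r)/(-1 + r))
(153 - 33)*(Y(8) + G(-8)) - 1*(-200) = (153 - 33)*((-2 + 8)/(-1 + 8) - 8) - 1*(-200) = 120*(6/7 - 8) + 200 = 120*(-50/7) + 200 = -6000/7 + 200 = -4600/7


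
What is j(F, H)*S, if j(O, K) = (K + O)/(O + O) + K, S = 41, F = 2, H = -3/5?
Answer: -41/4 ≈ -10.250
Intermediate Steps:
H = -⅗ (H = -3*⅕ = -⅗ ≈ -0.60000)
j(O, K) = K + (K + O)/(2*O) (j(O, K) = (K + O)/((2*O)) + K = (K + O)*(1/(2*O)) + K = (K + O)/(2*O) + K = K + (K + O)/(2*O))
j(F, H)*S = (½ - ⅗ + (½)*(-⅗)/2)*41 = (½ - ⅗ + (½)*(-⅗)*(½))*41 = (½ - ⅗ - 3/20)*41 = -¼*41 = -41/4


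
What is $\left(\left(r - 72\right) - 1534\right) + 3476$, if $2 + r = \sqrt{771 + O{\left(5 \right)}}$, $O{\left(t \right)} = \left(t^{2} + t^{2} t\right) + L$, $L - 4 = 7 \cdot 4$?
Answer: $1868 + \sqrt{953} \approx 1898.9$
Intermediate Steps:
$L = 32$ ($L = 4 + 7 \cdot 4 = 4 + 28 = 32$)
$O{\left(t \right)} = 32 + t^{2} + t^{3}$ ($O{\left(t \right)} = \left(t^{2} + t^{2} t\right) + 32 = \left(t^{2} + t^{3}\right) + 32 = 32 + t^{2} + t^{3}$)
$r = -2 + \sqrt{953}$ ($r = -2 + \sqrt{771 + \left(32 + 5^{2} + 5^{3}\right)} = -2 + \sqrt{771 + \left(32 + 25 + 125\right)} = -2 + \sqrt{771 + 182} = -2 + \sqrt{953} \approx 28.871$)
$\left(\left(r - 72\right) - 1534\right) + 3476 = \left(\left(\left(-2 + \sqrt{953}\right) - 72\right) - 1534\right) + 3476 = \left(\left(-74 + \sqrt{953}\right) - 1534\right) + 3476 = \left(-1608 + \sqrt{953}\right) + 3476 = 1868 + \sqrt{953}$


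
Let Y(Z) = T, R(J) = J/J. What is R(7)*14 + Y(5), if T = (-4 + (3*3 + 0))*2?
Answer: 24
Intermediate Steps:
R(J) = 1
T = 10 (T = (-4 + (9 + 0))*2 = (-4 + 9)*2 = 5*2 = 10)
Y(Z) = 10
R(7)*14 + Y(5) = 1*14 + 10 = 14 + 10 = 24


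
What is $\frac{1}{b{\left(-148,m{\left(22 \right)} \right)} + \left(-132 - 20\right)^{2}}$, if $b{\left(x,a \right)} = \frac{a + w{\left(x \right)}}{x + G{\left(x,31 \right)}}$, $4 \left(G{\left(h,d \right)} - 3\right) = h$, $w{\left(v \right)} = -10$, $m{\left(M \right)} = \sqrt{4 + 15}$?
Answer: $\frac{765298716}{17681503583825} + \frac{182 \sqrt{19}}{17681503583825} \approx 4.3283 \cdot 10^{-5}$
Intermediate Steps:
$m{\left(M \right)} = \sqrt{19}$
$G{\left(h,d \right)} = 3 + \frac{h}{4}$
$b{\left(x,a \right)} = \frac{-10 + a}{3 + \frac{5 x}{4}}$ ($b{\left(x,a \right)} = \frac{a - 10}{x + \left(3 + \frac{x}{4}\right)} = \frac{-10 + a}{3 + \frac{5 x}{4}}$)
$\frac{1}{b{\left(-148,m{\left(22 \right)} \right)} + \left(-132 - 20\right)^{2}} = \frac{1}{\frac{4 \left(-10 + \sqrt{19}\right)}{12 + 5 \left(-148\right)} + \left(-132 - 20\right)^{2}} = \frac{1}{\frac{4 \left(-10 + \sqrt{19}\right)}{12 - 740} + \left(-152\right)^{2}} = \frac{1}{\frac{4 \left(-10 + \sqrt{19}\right)}{-728} + 23104} = \frac{1}{4 \left(- \frac{1}{728}\right) \left(-10 + \sqrt{19}\right) + 23104} = \frac{1}{\left(\frac{5}{91} - \frac{\sqrt{19}}{182}\right) + 23104} = \frac{1}{\frac{2102469}{91} - \frac{\sqrt{19}}{182}}$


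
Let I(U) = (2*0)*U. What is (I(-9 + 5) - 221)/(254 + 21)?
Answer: -221/275 ≈ -0.80364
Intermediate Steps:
I(U) = 0 (I(U) = 0*U = 0)
(I(-9 + 5) - 221)/(254 + 21) = (0 - 221)/(254 + 21) = -221/275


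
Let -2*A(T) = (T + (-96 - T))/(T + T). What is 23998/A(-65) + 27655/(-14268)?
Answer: -463685185/7134 ≈ -64997.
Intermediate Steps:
A(T) = 24/T (A(T) = -(T + (-96 - T))/(2*(T + T)) = -(-48)/(2*T) = -(-48)*1/(2*T) = -(-24)/T = 24/T)
23998/A(-65) + 27655/(-14268) = 23998/((24/(-65))) + 27655/(-14268) = 23998/((24*(-1/65))) + 27655*(-1/14268) = 23998/(-24/65) - 27655/14268 = 23998*(-65/24) - 27655/14268 = -779935/12 - 27655/14268 = -463685185/7134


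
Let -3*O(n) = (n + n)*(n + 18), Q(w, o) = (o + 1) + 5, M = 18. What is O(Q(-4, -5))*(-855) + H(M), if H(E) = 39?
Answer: 10869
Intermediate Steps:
Q(w, o) = 6 + o (Q(w, o) = (1 + o) + 5 = 6 + o)
O(n) = -2*n*(18 + n)/3 (O(n) = -(n + n)*(n + 18)/3 = -2*n*(18 + n)/3)
O(Q(-4, -5))*(-855) + H(M) = -2*(6 - 5)*(18 + (6 - 5))/3*(-855) + 39 = -2/3*1*(18 + 1)*(-855) + 39 = -2/3*1*19*(-855) + 39 = -38/3*(-855) + 39 = 10830 + 39 = 10869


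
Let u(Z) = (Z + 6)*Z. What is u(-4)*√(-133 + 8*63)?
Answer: -8*√371 ≈ -154.09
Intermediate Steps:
u(Z) = Z*(6 + Z) (u(Z) = (6 + Z)*Z = Z*(6 + Z))
u(-4)*√(-133 + 8*63) = (-4*(6 - 4))*√(-133 + 8*63) = (-4*2)*√(-133 + 504) = -8*√371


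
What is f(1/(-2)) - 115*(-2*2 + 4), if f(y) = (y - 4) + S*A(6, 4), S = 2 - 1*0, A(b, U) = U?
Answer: 7/2 ≈ 3.5000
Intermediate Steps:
S = 2 (S = 2 + 0 = 2)
f(y) = 4 + y (f(y) = (y - 4) + 2*4 = (-4 + y) + 8 = 4 + y)
f(1/(-2)) - 115*(-2*2 + 4) = (4 + 1/(-2)) - 115*(-2*2 + 4) = (4 + 1*(-1/2)) - 115*(-4 + 4) = (4 - 1/2) - 115*0 = 7/2 + 0 = 7/2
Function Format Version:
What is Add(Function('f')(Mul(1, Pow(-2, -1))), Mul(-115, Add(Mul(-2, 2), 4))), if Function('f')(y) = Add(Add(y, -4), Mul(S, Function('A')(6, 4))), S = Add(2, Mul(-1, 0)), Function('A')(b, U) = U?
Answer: Rational(7, 2) ≈ 3.5000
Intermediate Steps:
S = 2 (S = Add(2, 0) = 2)
Function('f')(y) = Add(4, y) (Function('f')(y) = Add(Add(y, -4), Mul(2, 4)) = Add(Add(-4, y), 8) = Add(4, y))
Add(Function('f')(Mul(1, Pow(-2, -1))), Mul(-115, Add(Mul(-2, 2), 4))) = Add(Add(4, Mul(1, Pow(-2, -1))), Mul(-115, Add(Mul(-2, 2), 4))) = Add(Add(4, Mul(1, Rational(-1, 2))), Mul(-115, Add(-4, 4))) = Add(Add(4, Rational(-1, 2)), Mul(-115, 0)) = Add(Rational(7, 2), 0) = Rational(7, 2)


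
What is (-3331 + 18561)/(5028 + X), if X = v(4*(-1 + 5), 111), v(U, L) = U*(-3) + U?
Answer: 7615/2498 ≈ 3.0484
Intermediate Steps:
v(U, L) = -2*U (v(U, L) = -3*U + U = -2*U)
X = -32 (X = -8*(-1 + 5) = -8*4 = -2*16 = -32)
(-3331 + 18561)/(5028 + X) = (-3331 + 18561)/(5028 - 32) = 15230/4996 = 15230*(1/4996) = 7615/2498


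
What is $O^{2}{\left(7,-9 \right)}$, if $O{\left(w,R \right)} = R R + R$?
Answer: $5184$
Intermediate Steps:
$O{\left(w,R \right)} = R + R^{2}$ ($O{\left(w,R \right)} = R^{2} + R = R + R^{2}$)
$O^{2}{\left(7,-9 \right)} = \left(- 9 \left(1 - 9\right)\right)^{2} = \left(\left(-9\right) \left(-8\right)\right)^{2} = 72^{2} = 5184$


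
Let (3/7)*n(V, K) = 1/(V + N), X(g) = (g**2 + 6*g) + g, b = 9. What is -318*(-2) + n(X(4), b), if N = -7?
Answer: 70603/111 ≈ 636.06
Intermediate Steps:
X(g) = g**2 + 7*g
n(V, K) = 7/(3*(-7 + V)) (n(V, K) = 7/(3*(V - 7)) = 7/(3*(-7 + V)))
-318*(-2) + n(X(4), b) = -318*(-2) + 7/(3*(-7 + 4*(7 + 4))) = -106*(-6) + 7/(3*(-7 + 4*11)) = 636 + 7/(3*(-7 + 44)) = 636 + (7/3)/37 = 636 + (7/3)*(1/37) = 636 + 7/111 = 70603/111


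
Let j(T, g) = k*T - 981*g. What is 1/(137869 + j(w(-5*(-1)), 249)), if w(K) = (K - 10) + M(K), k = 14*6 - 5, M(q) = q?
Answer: -1/106400 ≈ -9.3985e-6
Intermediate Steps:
k = 79 (k = 84 - 5 = 79)
w(K) = -10 + 2*K (w(K) = (K - 10) + K = (-10 + K) + K = -10 + 2*K)
j(T, g) = -981*g + 79*T (j(T, g) = 79*T - 981*g = -981*g + 79*T)
1/(137869 + j(w(-5*(-1)), 249)) = 1/(137869 + (-981*249 + 79*(-10 + 2*(-5*(-1))))) = 1/(137869 + (-244269 + 79*(-10 + 2*5))) = 1/(137869 + (-244269 + 79*(-10 + 10))) = 1/(137869 + (-244269 + 79*0)) = 1/(137869 + (-244269 + 0)) = 1/(137869 - 244269) = 1/(-106400) = -1/106400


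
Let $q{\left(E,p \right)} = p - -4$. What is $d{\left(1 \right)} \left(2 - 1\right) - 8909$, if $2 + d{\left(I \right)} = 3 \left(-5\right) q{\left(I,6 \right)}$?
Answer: $-9061$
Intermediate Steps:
$q{\left(E,p \right)} = 4 + p$ ($q{\left(E,p \right)} = p + 4 = 4 + p$)
$d{\left(I \right)} = -152$ ($d{\left(I \right)} = -2 + 3 \left(-5\right) \left(4 + 6\right) = -2 - 150 = -152$)
$d{\left(1 \right)} \left(2 - 1\right) - 8909 = - 152 \left(2 - 1\right) - 8909 = \left(-152\right) 1 - 8909 = -152 - 8909 = -9061$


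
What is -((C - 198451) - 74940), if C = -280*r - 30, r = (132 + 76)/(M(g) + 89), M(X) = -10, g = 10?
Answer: 21658499/79 ≈ 2.7416e+5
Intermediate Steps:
r = 208/79 (r = (132 + 76)/(-10 + 89) = 208/79 ≈ 2.6329)
C = -60610/79 (C = -280*208/79 - 30 = -58240/79 - 30 = -60610/79 ≈ -767.21)
-((C - 198451) - 74940) = -((-60610/79 - 198451) - 74940) = -(-15738239/79 - 74940) = -1*(-21658499/79) = 21658499/79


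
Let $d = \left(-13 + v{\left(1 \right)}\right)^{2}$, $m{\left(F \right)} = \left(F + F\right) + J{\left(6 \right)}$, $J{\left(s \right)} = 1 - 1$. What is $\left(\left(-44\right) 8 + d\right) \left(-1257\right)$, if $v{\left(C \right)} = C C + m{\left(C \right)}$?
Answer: $316764$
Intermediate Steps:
$J{\left(s \right)} = 0$ ($J{\left(s \right)} = 1 - 1 = 0$)
$m{\left(F \right)} = 2 F$ ($m{\left(F \right)} = \left(F + F\right) + 0 = 2 F + 0 = 2 F$)
$v{\left(C \right)} = C^{2} + 2 C$ ($v{\left(C \right)} = C C + 2 C = C^{2} + 2 C$)
$d = 100$ ($d = \left(-13 + 1 \left(2 + 1\right)\right)^{2} = \left(-13 + 1 \cdot 3\right)^{2} = \left(-13 + 3\right)^{2} = \left(-10\right)^{2} = 100$)
$\left(\left(-44\right) 8 + d\right) \left(-1257\right) = \left(\left(-44\right) 8 + 100\right) \left(-1257\right) = \left(-352 + 100\right) \left(-1257\right) = \left(-252\right) \left(-1257\right) = 316764$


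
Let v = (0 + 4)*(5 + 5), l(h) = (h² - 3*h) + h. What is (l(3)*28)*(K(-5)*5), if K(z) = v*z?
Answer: -84000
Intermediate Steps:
l(h) = h² - 2*h
v = 40 (v = 4*10 = 40)
K(z) = 40*z
(l(3)*28)*(K(-5)*5) = ((3*(-2 + 3))*28)*((40*(-5))*5) = ((3*1)*28)*(-200*5) = (3*28)*(-1000) = 84*(-1000) = -84000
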